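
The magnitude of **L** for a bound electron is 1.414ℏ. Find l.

l = 1

Since |L|² = l(l+1)ℏ², l(l+1) = 2.
l² + l − 2 = 0 ⇒ l = 1.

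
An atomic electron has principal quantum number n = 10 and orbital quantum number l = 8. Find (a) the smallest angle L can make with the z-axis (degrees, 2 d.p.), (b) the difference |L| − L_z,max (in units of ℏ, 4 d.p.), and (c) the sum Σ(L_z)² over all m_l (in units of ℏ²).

cos θ_min = 8/√72, so θ_min ≈ 19.47°.
|L| − L_z,max = (6√2 − 8)ℏ ≈ 0.4853ℏ.
Σ m_l² = 408, so Σ(L_z)² = 408 ℏ².

θ_min ≈ 19.47°; |L|−L_z,max ≈ 0.4853ℏ; Σ(L_z)² = 408 ℏ²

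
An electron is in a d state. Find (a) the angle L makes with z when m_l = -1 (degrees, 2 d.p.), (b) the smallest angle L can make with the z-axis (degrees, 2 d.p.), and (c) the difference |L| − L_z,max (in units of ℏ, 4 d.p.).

θ(m_l=-1) ≈ 114.09°; θ_min ≈ 35.26°; |L|−L_z,max ≈ 0.4495ℏ

For a d orbital, l = 2.
For m_l = -1: cos θ = -1/√6, θ ≈ 114.09°.
cos θ_min = 2/√6, so θ_min ≈ 35.26°.
|L| − L_z,max = (√6 − 2)ℏ ≈ 0.4495ℏ.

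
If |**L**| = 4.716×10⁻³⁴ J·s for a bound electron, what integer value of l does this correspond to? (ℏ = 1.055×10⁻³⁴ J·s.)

In units of ℏ, |L| ≈ 4.470.
(|L|/ℏ)² = l(l+1) ≈ 19.98 ⇒ l = 4.

l = 4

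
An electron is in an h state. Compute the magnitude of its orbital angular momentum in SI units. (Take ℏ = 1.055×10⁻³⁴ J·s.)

|L| = 5.778×10⁻³⁴ J·s

For an h orbital, l = 5.
|L| = ℏ√(l(l+1)) = ℏ√(5·6) = √30 ℏ
Numerically, |L| = 5.477 × (1.055×10⁻³⁴ J·s) = 5.778×10⁻³⁴ J·s.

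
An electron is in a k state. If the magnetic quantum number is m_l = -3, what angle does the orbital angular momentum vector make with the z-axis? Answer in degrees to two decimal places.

θ ≈ 113.63°

For a k orbital, l = 7.
|L| = √(l(l+1)) ℏ = 2√14 ℏ.
L_z = m_l ℏ = −3ℏ.
cos θ = L_z/|L| = -3/√56, so θ ≈ 113.63°.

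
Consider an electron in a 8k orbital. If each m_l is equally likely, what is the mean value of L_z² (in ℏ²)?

⟨L_z²⟩ = 18.67 ℏ²

For 8k, l = 7.
m_l runs from −7 to 7, i.e. {-7, -6, -5, -4, -3, -2, -1, 0, 1, 2, 3, 4, 5, 6, 7}.
Average of L_z² over 15 states: 280/15 ℏ² = 18.67 ℏ².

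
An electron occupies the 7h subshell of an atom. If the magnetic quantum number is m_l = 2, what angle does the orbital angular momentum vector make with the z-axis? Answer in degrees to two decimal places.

The 7h subshell has l = 5.
|L|² = l(l+1)ℏ² = 30ℏ², so |L| = √30 ℏ.
L_z = m_l ℏ = 2ℏ.
cos θ = L_z/|L| = 2/√30, so θ ≈ 68.58°.

θ ≈ 68.58°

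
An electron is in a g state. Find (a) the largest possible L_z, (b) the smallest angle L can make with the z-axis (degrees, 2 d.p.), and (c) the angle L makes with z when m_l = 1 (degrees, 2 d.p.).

L_z,max = 4ℏ; θ_min ≈ 26.57°; θ(m_l=1) ≈ 77.08°

The letter g corresponds to l = 4.
L_z,max = lℏ = 4ℏ.
cos θ_min = 4/√20, so θ_min ≈ 26.57°.
For m_l = 1: cos θ = 1/√20, θ ≈ 77.08°.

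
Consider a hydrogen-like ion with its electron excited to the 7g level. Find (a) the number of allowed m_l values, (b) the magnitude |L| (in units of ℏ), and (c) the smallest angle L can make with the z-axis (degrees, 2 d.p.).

The 7g level has l = 4.
There are 2l+1 = 9 values of m_l.
|L| = ℏ√(4·5) = 2√5 ℏ ≈ 4.472ℏ.
cos θ_min = 4/√20, so θ_min ≈ 26.57°.

9 values; |L| = 2√5 ℏ ≈ 4.472ℏ; θ_min ≈ 26.57°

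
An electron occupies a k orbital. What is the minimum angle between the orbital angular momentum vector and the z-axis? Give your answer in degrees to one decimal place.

θ_min ≈ 20.7°

For a k orbital, l = 7.
|L| = √(l(l+1)) ℏ = 2√14 ℏ.
The smallest angle corresponds to the largest L_z, i.e. m_l = l = 7, giving L_z = 7ℏ.
cos θ_min = 7/√56, so θ_min ≈ 20.7°.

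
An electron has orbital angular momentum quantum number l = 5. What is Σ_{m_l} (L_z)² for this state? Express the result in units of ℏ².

Σ(L_z)² = 110 ℏ²

m_l ∈ {-5, -4, -3, -2, -1, 0, 1, 2, 3, 4, 5}.
Σ m_l² = l(l+1)(2l+1)/3 = 5·6·11/3 = 110.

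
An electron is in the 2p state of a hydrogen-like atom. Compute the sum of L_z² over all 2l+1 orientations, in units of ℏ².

Σ(L_z)² = 2 ℏ²

For 2p, l = 1.
m_l ∈ {-1, 0, 1}.
Σ m_l² = 2·(1) = 2.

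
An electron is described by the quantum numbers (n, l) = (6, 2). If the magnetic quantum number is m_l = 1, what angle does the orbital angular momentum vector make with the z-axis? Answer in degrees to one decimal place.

θ ≈ 65.9°

|L| = √(l(l+1)) ℏ = √6 ℏ.
L_z = m_l ℏ = 1ℏ.
cos θ = L_z/|L| = 1/√6, so θ ≈ 65.9°.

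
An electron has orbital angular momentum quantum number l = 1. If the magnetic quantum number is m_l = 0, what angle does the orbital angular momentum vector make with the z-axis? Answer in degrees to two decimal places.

|L| = ℏ√(l(l+1)) = √2 ℏ.
L_z = m_l ℏ = 0ℏ.
cos θ = L_z/|L| = 0/√2, so θ ≈ 90.00°.

θ ≈ 90.00°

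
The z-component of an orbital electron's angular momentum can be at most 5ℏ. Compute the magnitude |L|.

L_z,max = lℏ, so l = 5.
Then |L| = ℏ√(5·6) = √30 ℏ.

|L| = √30 ℏ ≈ 5.477ℏ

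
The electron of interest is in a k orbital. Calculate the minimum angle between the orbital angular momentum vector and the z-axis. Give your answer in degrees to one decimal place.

A k state has l = 7.
|L| = √(l(l+1)) ℏ = 2√14 ℏ.
The smallest angle corresponds to the largest L_z, i.e. m_l = l = 7, giving L_z = 7ℏ.
cos θ_min = 7/√56, so θ_min ≈ 20.7°.

θ_min ≈ 20.7°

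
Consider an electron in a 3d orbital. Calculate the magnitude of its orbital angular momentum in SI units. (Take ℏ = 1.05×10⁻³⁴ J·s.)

|L| = 2.57×10⁻³⁴ J·s

3d means n = 3, l = 2.
|L| = ℏ√(l(l+1)) = ℏ√(2·3) = √6 ℏ
Numerically, |L| = 2.449 × (1.05×10⁻³⁴ J·s) = 2.57×10⁻³⁴ J·s.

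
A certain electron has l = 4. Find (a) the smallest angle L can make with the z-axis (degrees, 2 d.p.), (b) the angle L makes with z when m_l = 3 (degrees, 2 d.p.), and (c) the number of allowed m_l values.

θ_min ≈ 26.57°; θ(m_l=3) ≈ 47.87°; 9 values

cos θ_min = 4/√20, so θ_min ≈ 26.57°.
For m_l = 3: cos θ = 3/√20, θ ≈ 47.87°.
There are 2l+1 = 9 values of m_l.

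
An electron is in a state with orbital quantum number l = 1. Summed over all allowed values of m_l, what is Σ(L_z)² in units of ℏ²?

Σ(L_z)² = 2 ℏ²

The allowed m_l values are -1, 0, 1.
Summing m² from −1 to 1: Σ m_l² = 2.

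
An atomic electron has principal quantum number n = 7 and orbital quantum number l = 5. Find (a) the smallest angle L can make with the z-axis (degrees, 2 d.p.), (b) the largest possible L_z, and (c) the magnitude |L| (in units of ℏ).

θ_min ≈ 24.09°; L_z,max = 5ℏ; |L| = √30 ℏ ≈ 5.477ℏ

cos θ_min = 5/√30, so θ_min ≈ 24.09°.
L_z,max = lℏ = 5ℏ.
|L| = ℏ√(5·6) = √30 ℏ ≈ 5.477ℏ.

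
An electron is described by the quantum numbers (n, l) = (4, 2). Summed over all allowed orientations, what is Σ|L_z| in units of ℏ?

m_l runs from −2 to 2, i.e. {-2, -1, 0, 1, 2}.
Σ|m_l| = 2(1+2+…+2) = 6.

Σ|L_z| = 6 ℏ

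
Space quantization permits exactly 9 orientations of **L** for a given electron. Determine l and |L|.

l = 4, |L| = 2√5 ℏ ≈ 4.472ℏ

Since there are 2l+1 = 9 values of m_l, l = 4.
Then |L| = √(l(l+1)) ℏ = 2√5 ℏ.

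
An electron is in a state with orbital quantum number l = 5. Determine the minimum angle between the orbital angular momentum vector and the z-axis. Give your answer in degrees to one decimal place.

|L| = √(l(l+1)) ℏ = √30 ℏ.
The smallest angle corresponds to the largest L_z, i.e. m_l = l = 5, giving L_z = 5ℏ.
cos θ_min = 5/√30, so θ_min ≈ 24.1°.

θ_min ≈ 24.1°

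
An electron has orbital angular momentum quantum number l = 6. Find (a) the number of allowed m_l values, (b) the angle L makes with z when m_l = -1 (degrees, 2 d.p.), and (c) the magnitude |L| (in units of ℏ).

13 values; θ(m_l=-1) ≈ 98.88°; |L| = √42 ℏ ≈ 6.481ℏ

There are 2l+1 = 13 values of m_l.
For m_l = -1: cos θ = -1/√42, θ ≈ 98.88°.
|L| = ℏ√(6·7) = √42 ℏ ≈ 6.481ℏ.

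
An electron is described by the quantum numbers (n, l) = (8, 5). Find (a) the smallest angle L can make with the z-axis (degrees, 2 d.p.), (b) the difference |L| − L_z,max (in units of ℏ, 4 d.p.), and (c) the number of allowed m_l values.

cos θ_min = 5/√30, so θ_min ≈ 24.09°.
|L| − L_z,max = (√30 − 5)ℏ ≈ 0.4772ℏ.
There are 2l+1 = 11 values of m_l.

θ_min ≈ 24.09°; |L|−L_z,max ≈ 0.4772ℏ; 11 values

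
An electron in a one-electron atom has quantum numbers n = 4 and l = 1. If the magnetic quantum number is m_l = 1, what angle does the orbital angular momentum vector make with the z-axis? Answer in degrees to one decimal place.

θ ≈ 45.0°

|L| = √(l(l+1)) ℏ = √2 ℏ.
L_z = m_l ℏ = 1ℏ.
cos θ = L_z/|L| = 1/√2, so θ ≈ 45.0°.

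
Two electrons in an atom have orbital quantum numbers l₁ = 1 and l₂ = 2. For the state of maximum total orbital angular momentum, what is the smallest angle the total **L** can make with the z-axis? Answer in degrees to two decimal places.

θ_min ≈ 30.00°

L runs from |1 − 2| = 1 to 1 + 2 = 3.
L ∈ {1, 2, 3}.
The maximum is L = 3, with |L_tot| = ℏ√(3·4) = 2√3 ℏ.
The minimum angle with z is arccos(3/√12) ≈ 30.00°.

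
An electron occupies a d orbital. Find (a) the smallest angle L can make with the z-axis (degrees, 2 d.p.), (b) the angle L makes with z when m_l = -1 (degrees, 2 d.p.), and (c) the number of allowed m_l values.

A d state has l = 2.
cos θ_min = 2/√6, so θ_min ≈ 35.26°.
For m_l = -1: cos θ = -1/√6, θ ≈ 114.09°.
There are 2l+1 = 5 values of m_l.

θ_min ≈ 35.26°; θ(m_l=-1) ≈ 114.09°; 5 values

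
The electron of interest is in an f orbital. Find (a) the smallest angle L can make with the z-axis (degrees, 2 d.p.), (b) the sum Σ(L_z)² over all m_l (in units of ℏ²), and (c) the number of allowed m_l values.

θ_min ≈ 30.00°; Σ(L_z)² = 28 ℏ²; 7 values

An f state has l = 3.
cos θ_min = 3/√12, so θ_min ≈ 30.00°.
Σ m_l² = 28, so Σ(L_z)² = 28 ℏ².
There are 2l+1 = 7 values of m_l.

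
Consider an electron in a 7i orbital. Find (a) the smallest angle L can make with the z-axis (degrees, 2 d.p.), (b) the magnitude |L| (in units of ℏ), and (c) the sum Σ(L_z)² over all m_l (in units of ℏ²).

For 7i, l = 6.
cos θ_min = 6/√42, so θ_min ≈ 22.21°.
|L| = ℏ√(6·7) = √42 ℏ ≈ 6.481ℏ.
Σ m_l² = 182, so Σ(L_z)² = 182 ℏ².

θ_min ≈ 22.21°; |L| = √42 ℏ ≈ 6.481ℏ; Σ(L_z)² = 182 ℏ²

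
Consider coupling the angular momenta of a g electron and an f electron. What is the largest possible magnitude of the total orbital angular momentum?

L runs from |4 − 3| = 1 to 4 + 3 = 7.
L ∈ {1, 2, 3, 4, 5, 6, 7}.
The largest magnitude corresponds to L = 7: |L_tot| = ℏ√(7·8) = 2√14 ℏ.

|L_tot|_max = 2√14 ℏ ≈ 7.483ℏ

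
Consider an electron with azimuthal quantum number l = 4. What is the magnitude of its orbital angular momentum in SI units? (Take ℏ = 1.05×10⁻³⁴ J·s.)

|L| = ℏ√(l(l+1)) = ℏ√(4·5) = 2√5 ℏ
Numerically, |L| = 4.472 × (1.05×10⁻³⁴ J·s) = 4.70×10⁻³⁴ J·s.

|L| = 4.70×10⁻³⁴ J·s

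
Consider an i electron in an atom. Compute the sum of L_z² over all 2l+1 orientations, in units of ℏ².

An i state has l = 6.
m_l runs from −6 to 6, i.e. {-6, -5, -4, -3, -2, -1, 0, 1, 2, 3, 4, 5, 6}.
Σ m_l² = 2·(1 + 4 + 9 + 16 + 25 + 36) = 182.

Σ(L_z)² = 182 ℏ²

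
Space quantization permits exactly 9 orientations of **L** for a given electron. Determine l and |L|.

Since there are 2l+1 = 9 values of m_l, l = 4.
Then |L| = √(l(l+1)) ℏ = 2√5 ℏ.

l = 4, |L| = 2√5 ℏ ≈ 4.472ℏ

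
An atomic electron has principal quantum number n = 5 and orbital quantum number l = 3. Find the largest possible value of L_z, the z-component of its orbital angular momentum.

L_z = m_l ℏ with m_l ∈ {−3, …, 3}; the maximum is m_l = 3.

L_z,max = 3ℏ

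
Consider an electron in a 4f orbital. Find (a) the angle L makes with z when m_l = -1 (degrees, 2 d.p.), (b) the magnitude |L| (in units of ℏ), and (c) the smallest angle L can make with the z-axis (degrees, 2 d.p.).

The 4f subshell has l = 3.
For m_l = -1: cos θ = -1/√12, θ ≈ 106.78°.
|L| = ℏ√(3·4) = 2√3 ℏ ≈ 3.464ℏ.
cos θ_min = 3/√12, so θ_min ≈ 30.00°.

θ(m_l=-1) ≈ 106.78°; |L| = 2√3 ℏ ≈ 3.464ℏ; θ_min ≈ 30.00°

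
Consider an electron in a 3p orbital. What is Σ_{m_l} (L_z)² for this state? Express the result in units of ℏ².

Σ(L_z)² = 2 ℏ²

For 3p, l = 1.
m_l ∈ {-1, 0, 1}.
Σ m_l² = 2·(1) = 2.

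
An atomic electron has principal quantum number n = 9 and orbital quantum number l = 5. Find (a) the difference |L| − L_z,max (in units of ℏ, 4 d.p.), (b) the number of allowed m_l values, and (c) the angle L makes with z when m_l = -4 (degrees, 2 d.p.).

|L|−L_z,max ≈ 0.4772ℏ; 11 values; θ(m_l=-4) ≈ 136.91°

|L| − L_z,max = (√30 − 5)ℏ ≈ 0.4772ℏ.
There are 2l+1 = 11 values of m_l.
For m_l = -4: cos θ = -4/√30, θ ≈ 136.91°.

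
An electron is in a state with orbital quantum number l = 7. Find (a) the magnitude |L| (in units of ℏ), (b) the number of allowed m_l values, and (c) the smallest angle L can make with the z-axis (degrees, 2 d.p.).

|L| = 2√14 ℏ ≈ 7.483ℏ; 15 values; θ_min ≈ 20.70°

|L| = ℏ√(7·8) = 2√14 ℏ ≈ 7.483ℏ.
There are 2l+1 = 15 values of m_l.
cos θ_min = 7/√56, so θ_min ≈ 20.70°.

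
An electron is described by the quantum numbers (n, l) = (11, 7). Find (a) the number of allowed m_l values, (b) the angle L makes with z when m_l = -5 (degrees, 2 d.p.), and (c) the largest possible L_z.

15 values; θ(m_l=-5) ≈ 131.92°; L_z,max = 7ℏ

There are 2l+1 = 15 values of m_l.
For m_l = -5: cos θ = -5/√56, θ ≈ 131.92°.
L_z,max = lℏ = 7ℏ.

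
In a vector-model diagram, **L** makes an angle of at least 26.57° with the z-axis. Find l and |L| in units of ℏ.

cos²θ_min = l/(l+1) = 0.7999.
Solving: l = 4.
Then |L| = ℏ√(4·5) = 2√5 ℏ.

l = 4, |L| = 2√5 ℏ ≈ 4.472ℏ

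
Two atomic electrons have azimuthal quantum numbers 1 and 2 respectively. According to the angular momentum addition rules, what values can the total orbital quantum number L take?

L = 1, 2, 3

Angular momentum addition gives L = |l₁ − l₂|, …, l₁ + l₂.
Allowed values: L = 1, 2, 3.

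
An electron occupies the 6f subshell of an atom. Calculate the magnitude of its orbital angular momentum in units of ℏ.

|L| = 2√3 ℏ ≈ 3.464ℏ

The 6f subshell has l = 3.
|L| = ℏ√(l(l+1)) = ℏ√(3·4) = 2√3 ℏ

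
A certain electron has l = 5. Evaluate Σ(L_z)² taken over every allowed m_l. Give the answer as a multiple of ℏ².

The allowed m_l values are -5, -4, -3, -2, -1, 0, 1, 2, 3, 4, 5.
Σ m_l² = 2·(1 + 4 + 9 + 16 + 25) = 110.

Σ(L_z)² = 110 ℏ²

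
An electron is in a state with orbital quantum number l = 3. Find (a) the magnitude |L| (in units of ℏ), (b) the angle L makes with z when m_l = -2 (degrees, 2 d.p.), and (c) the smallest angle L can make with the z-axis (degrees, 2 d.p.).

|L| = 2√3 ℏ ≈ 3.464ℏ; θ(m_l=-2) ≈ 125.26°; θ_min ≈ 30.00°

|L| = ℏ√(3·4) = 2√3 ℏ ≈ 3.464ℏ.
For m_l = -2: cos θ = -2/√12, θ ≈ 125.26°.
cos θ_min = 3/√12, so θ_min ≈ 30.00°.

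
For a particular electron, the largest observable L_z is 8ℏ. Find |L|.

|L| = 6√2 ℏ ≈ 8.485ℏ

The maximum L_z equals lℏ, giving l = 8.
|L| = ℏ√(l(l+1)) = 6√2 ℏ.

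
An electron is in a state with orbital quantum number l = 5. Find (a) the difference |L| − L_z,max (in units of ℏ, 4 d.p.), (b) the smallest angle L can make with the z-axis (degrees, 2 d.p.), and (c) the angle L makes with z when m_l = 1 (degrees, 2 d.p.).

|L|−L_z,max ≈ 0.4772ℏ; θ_min ≈ 24.09°; θ(m_l=1) ≈ 79.48°

|L| − L_z,max = (√30 − 5)ℏ ≈ 0.4772ℏ.
cos θ_min = 5/√30, so θ_min ≈ 24.09°.
For m_l = 1: cos θ = 1/√30, θ ≈ 79.48°.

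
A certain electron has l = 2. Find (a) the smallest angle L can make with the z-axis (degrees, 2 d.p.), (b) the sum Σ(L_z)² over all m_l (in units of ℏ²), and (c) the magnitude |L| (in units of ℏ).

cos θ_min = 2/√6, so θ_min ≈ 35.26°.
Σ m_l² = 10, so Σ(L_z)² = 10 ℏ².
|L| = ℏ√(2·3) = √6 ℏ ≈ 2.449ℏ.

θ_min ≈ 35.26°; Σ(L_z)² = 10 ℏ²; |L| = √6 ℏ ≈ 2.449ℏ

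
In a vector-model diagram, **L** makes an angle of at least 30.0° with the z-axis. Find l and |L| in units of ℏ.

cos²θ_min = l/(l+1) = 0.7500.
Thus l = 0.7500/(1 − 0.7500) ≈ 3.
Then |L| = ℏ√(3·4) = 2√3 ℏ.

l = 3, |L| = 2√3 ℏ ≈ 3.464ℏ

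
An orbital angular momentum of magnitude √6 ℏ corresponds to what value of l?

(|L|/ℏ)² = l(l+1) = 6.
l² + l − 6 = 0 ⇒ l = 2.

l = 2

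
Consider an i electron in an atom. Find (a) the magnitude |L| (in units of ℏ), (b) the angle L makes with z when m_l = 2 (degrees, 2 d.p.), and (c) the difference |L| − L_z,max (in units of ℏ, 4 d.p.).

An i state has l = 6.
|L| = ℏ√(6·7) = √42 ℏ ≈ 6.481ℏ.
For m_l = 2: cos θ = 2/√42, θ ≈ 72.02°.
|L| − L_z,max = (√42 − 6)ℏ ≈ 0.4807ℏ.

|L| = √42 ℏ ≈ 6.481ℏ; θ(m_l=2) ≈ 72.02°; |L|−L_z,max ≈ 0.4807ℏ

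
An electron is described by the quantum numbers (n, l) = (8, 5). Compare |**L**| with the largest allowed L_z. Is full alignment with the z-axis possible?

|L| = √30 ℏ ≈ 5.4772ℏ, while L_z,max = lℏ = 5ℏ.
Since |L| > L_z,max, the vector can never point exactly along z; the closest it comes is θ_min = arccos(5/√30) ≈ 24.1°.

No: L_z,max = 5ℏ < |L| = √30 ℏ ≈ 5.477ℏ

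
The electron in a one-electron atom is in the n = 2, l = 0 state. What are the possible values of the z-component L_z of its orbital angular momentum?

L_z ∈ {0}

L_z = m_l ℏ with m_l ranging from −l to +l in integer steps.
For l = 0: m_l ∈ {0}.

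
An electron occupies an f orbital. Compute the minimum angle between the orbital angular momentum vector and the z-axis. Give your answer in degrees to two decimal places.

The letter f corresponds to l = 3.
|L| = √(l(l+1)) ℏ = 2√3 ℏ.
The smallest angle corresponds to the largest L_z, i.e. m_l = l = 3, giving L_z = 3ℏ.
cos θ_min = 3/√12, so θ_min ≈ 30.00°.

θ_min ≈ 30.00°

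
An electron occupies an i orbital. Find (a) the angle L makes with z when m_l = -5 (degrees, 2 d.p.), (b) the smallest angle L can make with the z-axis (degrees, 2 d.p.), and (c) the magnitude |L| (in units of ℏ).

θ(m_l=-5) ≈ 140.49°; θ_min ≈ 22.21°; |L| = √42 ℏ ≈ 6.481ℏ

For an i orbital, l = 6.
For m_l = -5: cos θ = -5/√42, θ ≈ 140.49°.
cos θ_min = 6/√42, so θ_min ≈ 22.21°.
|L| = ℏ√(6·7) = √42 ℏ ≈ 6.481ℏ.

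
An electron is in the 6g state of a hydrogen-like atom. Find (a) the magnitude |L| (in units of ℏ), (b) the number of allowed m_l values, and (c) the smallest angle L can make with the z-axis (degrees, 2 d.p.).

|L| = 2√5 ℏ ≈ 4.472ℏ; 9 values; θ_min ≈ 26.57°

6g means n = 6, l = 4.
|L| = ℏ√(4·5) = 2√5 ℏ ≈ 4.472ℏ.
There are 2l+1 = 9 values of m_l.
cos θ_min = 4/√20, so θ_min ≈ 26.57°.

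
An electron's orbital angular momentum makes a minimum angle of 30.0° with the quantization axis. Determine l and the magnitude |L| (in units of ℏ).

l = 3, |L| = 2√3 ℏ ≈ 3.464ℏ

cos²θ_min = l/(l+1) = 0.7500.
Solving: l = 3.
Then |L| = ℏ√(3·4) = 2√3 ℏ.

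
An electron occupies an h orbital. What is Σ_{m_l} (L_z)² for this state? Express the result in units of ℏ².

Σ(L_z)² = 110 ℏ²

The letter h corresponds to l = 5.
The allowed m_l values are -5, -4, -3, -2, -1, 0, 1, 2, 3, 4, 5.
Summing m² from −5 to 5: Σ m_l² = 110.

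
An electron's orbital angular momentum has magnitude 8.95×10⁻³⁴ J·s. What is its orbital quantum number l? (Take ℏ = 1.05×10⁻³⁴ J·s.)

l = 8

In units of ℏ, |L| ≈ 8.524.
l(l+1) ≈ 8.524² ≈ 72.66, so l = 8.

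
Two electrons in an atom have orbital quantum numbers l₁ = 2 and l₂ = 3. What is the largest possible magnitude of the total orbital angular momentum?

|L_tot|_max = √30 ℏ ≈ 5.477ℏ

The total orbital quantum number L ranges from |l₁ − l₂| to l₁ + l₂ in integer steps.
So L can be 1, 2, 3, 4, 5.
The largest magnitude corresponds to L = 5: |L_tot| = ℏ√(5·6) = √30 ℏ.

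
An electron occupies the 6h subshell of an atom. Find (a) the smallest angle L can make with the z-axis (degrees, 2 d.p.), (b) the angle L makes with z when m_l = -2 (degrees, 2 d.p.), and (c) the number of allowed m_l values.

θ_min ≈ 24.09°; θ(m_l=-2) ≈ 111.42°; 11 values

6h means n = 6, l = 5.
cos θ_min = 5/√30, so θ_min ≈ 24.09°.
For m_l = -2: cos θ = -2/√30, θ ≈ 111.42°.
There are 2l+1 = 11 values of m_l.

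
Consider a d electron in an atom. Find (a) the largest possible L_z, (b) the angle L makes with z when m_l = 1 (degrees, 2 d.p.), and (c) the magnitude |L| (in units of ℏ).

For a d orbital, l = 2.
L_z,max = lℏ = 2ℏ.
For m_l = 1: cos θ = 1/√6, θ ≈ 65.91°.
|L| = ℏ√(2·3) = √6 ℏ ≈ 2.449ℏ.

L_z,max = 2ℏ; θ(m_l=1) ≈ 65.91°; |L| = √6 ℏ ≈ 2.449ℏ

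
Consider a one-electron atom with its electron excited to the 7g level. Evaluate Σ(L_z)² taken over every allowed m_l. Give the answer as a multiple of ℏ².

The 7g level has l = 4.
The allowed m_l values are -4, -3, -2, -1, 0, 1, 2, 3, 4.
Σ m_l² = 2·(1 + 4 + 9 + 16) = 60.

Σ(L_z)² = 60 ℏ²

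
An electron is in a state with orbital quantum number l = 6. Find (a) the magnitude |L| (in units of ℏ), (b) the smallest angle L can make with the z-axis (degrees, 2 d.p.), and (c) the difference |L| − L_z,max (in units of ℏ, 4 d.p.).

|L| = ℏ√(6·7) = √42 ℏ ≈ 6.481ℏ.
cos θ_min = 6/√42, so θ_min ≈ 22.21°.
|L| − L_z,max = (√42 − 6)ℏ ≈ 0.4807ℏ.

|L| = √42 ℏ ≈ 6.481ℏ; θ_min ≈ 22.21°; |L|−L_z,max ≈ 0.4807ℏ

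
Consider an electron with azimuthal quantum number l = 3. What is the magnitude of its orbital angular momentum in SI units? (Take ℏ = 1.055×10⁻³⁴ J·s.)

|L| = 3.655×10⁻³⁴ J·s

|L| = ℏ√(l(l+1)) = ℏ√(3·4) = 2√3 ℏ
Numerically, |L| = 3.464 × (1.055×10⁻³⁴ J·s) = 3.655×10⁻³⁴ J·s.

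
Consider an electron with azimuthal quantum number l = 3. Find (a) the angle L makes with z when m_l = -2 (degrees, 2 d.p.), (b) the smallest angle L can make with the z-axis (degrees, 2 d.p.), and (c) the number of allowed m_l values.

θ(m_l=-2) ≈ 125.26°; θ_min ≈ 30.00°; 7 values

For m_l = -2: cos θ = -2/√12, θ ≈ 125.26°.
cos θ_min = 3/√12, so θ_min ≈ 30.00°.
There are 2l+1 = 7 values of m_l.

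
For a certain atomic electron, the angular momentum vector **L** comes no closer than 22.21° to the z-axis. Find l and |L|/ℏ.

l = 6, |L| = √42 ℏ ≈ 6.481ℏ

cos θ_min = l/√(l(l+1)) = √(l/(l+1)), so l/(l+1) = cos²(22.21°) = 0.8571.
l = cos²θ/sin²θ ≈ 6.
Then |L| = ℏ√(6·7) = √42 ℏ.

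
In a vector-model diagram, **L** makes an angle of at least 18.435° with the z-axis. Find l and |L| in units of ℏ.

l = 9, |L| = 3√10 ℏ ≈ 9.487ℏ

At minimum angle, m_l = l, so cos θ = l/√(l(l+1)); cos²θ = l/(l+1) = 0.9000.
Thus l = 0.9000/(1 − 0.9000) ≈ 9.
Then |L| = ℏ√(9·10) = 3√10 ℏ.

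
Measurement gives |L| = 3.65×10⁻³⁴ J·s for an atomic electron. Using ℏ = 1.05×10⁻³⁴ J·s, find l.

l = 3

Dividing by ℏ: |L|/ℏ ≈ 3.476.
(|L|/ℏ)² = l(l+1) ≈ 12.08 ⇒ l = 3.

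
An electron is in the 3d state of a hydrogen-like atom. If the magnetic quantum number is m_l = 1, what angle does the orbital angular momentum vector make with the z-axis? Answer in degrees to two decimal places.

For 3d, l = 2.
|L| = √(l(l+1)) ℏ = √6 ℏ.
L_z = m_l ℏ = 1ℏ.
cos θ = L_z/|L| = 1/√6, so θ ≈ 65.91°.

θ ≈ 65.91°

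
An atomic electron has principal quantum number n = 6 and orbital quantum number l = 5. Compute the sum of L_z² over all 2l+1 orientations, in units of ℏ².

Σ(L_z)² = 110 ℏ²

m_l runs from −5 to 5, i.e. {-5, -4, -3, -2, -1, 0, 1, 2, 3, 4, 5}.
Σ m_l² = 2·(1 + 4 + 9 + 16 + 25) = 110.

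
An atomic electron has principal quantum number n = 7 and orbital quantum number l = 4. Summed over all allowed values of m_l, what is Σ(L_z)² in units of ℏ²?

m_l ∈ {-4, -3, -2, -1, 0, 1, 2, 3, 4}.
Σ m_l² = l(l+1)(2l+1)/3 = 4·5·9/3 = 60.

Σ(L_z)² = 60 ℏ²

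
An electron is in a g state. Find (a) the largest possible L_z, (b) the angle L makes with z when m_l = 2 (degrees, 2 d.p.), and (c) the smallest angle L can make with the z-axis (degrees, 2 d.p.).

L_z,max = 4ℏ; θ(m_l=2) ≈ 63.43°; θ_min ≈ 26.57°

G corresponds to l = 4.
L_z,max = lℏ = 4ℏ.
For m_l = 2: cos θ = 2/√20, θ ≈ 63.43°.
cos θ_min = 4/√20, so θ_min ≈ 26.57°.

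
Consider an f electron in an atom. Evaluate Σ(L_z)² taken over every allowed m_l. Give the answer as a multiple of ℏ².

Σ(L_z)² = 28 ℏ²

An f state has l = 3.
m_l ∈ {-3, -2, -1, 0, 1, 2, 3}.
Σ m_l² = l(l+1)(2l+1)/3 = 3·4·7/3 = 28.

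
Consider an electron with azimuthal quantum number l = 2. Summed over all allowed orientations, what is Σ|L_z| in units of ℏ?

m_l ∈ {-2, -1, 0, 1, 2}.
Σ|m_l| = 2(1+2+…+2) = 6.

Σ|L_z| = 6 ℏ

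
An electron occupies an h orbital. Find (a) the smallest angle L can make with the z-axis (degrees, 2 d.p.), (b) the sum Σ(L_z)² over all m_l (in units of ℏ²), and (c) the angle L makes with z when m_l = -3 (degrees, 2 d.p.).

For an h orbital, l = 5.
cos θ_min = 5/√30, so θ_min ≈ 24.09°.
Σ m_l² = 110, so Σ(L_z)² = 110 ℏ².
For m_l = -3: cos θ = -3/√30, θ ≈ 123.21°.

θ_min ≈ 24.09°; Σ(L_z)² = 110 ℏ²; θ(m_l=-3) ≈ 123.21°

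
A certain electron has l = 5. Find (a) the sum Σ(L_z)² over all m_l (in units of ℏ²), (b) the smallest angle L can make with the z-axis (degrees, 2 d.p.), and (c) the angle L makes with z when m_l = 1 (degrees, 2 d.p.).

Σ(L_z)² = 110 ℏ²; θ_min ≈ 24.09°; θ(m_l=1) ≈ 79.48°

Σ m_l² = 110, so Σ(L_z)² = 110 ℏ².
cos θ_min = 5/√30, so θ_min ≈ 24.09°.
For m_l = 1: cos θ = 1/√30, θ ≈ 79.48°.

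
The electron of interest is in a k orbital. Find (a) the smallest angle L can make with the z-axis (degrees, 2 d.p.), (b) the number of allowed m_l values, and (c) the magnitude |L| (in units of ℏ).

A k state has l = 7.
cos θ_min = 7/√56, so θ_min ≈ 20.70°.
There are 2l+1 = 15 values of m_l.
|L| = ℏ√(7·8) = 2√14 ℏ ≈ 7.483ℏ.

θ_min ≈ 20.70°; 15 values; |L| = 2√14 ℏ ≈ 7.483ℏ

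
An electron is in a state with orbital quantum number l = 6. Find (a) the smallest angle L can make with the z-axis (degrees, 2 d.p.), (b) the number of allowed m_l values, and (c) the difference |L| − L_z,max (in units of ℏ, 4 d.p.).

cos θ_min = 6/√42, so θ_min ≈ 22.21°.
There are 2l+1 = 13 values of m_l.
|L| − L_z,max = (√42 − 6)ℏ ≈ 0.4807ℏ.

θ_min ≈ 22.21°; 13 values; |L|−L_z,max ≈ 0.4807ℏ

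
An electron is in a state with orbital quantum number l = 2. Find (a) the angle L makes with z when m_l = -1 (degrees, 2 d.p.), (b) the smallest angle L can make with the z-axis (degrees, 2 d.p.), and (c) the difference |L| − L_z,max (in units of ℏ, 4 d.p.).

For m_l = -1: cos θ = -1/√6, θ ≈ 114.09°.
cos θ_min = 2/√6, so θ_min ≈ 35.26°.
|L| − L_z,max = (√6 − 2)ℏ ≈ 0.4495ℏ.

θ(m_l=-1) ≈ 114.09°; θ_min ≈ 35.26°; |L|−L_z,max ≈ 0.4495ℏ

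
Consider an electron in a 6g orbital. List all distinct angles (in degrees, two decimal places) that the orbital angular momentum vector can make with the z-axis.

The 6g subshell has l = 4.
|L| = √(l(l+1)) ℏ = 2√5 ℏ.
cos θ = m_l/√20 for each m_l ∈ {-4, -3, -2, -1, 0, 1, 2, 3, 4}.

θ ∈ {26.57°, 47.87°, 63.43°, 77.08°, 90.00°, 102.92°, 116.57°, 132.13°, 153.43°}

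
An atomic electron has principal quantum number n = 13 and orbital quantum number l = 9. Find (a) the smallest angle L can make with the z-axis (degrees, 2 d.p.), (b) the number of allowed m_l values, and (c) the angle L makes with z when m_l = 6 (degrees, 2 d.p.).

cos θ_min = 9/√90, so θ_min ≈ 18.43°.
There are 2l+1 = 19 values of m_l.
For m_l = 6: cos θ = 6/√90, θ ≈ 50.77°.

θ_min ≈ 18.43°; 19 values; θ(m_l=6) ≈ 50.77°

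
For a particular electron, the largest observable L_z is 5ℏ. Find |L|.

The maximum L_z equals lℏ, giving l = 5.
Then |L| = ℏ√(5·6) = √30 ℏ.

|L| = √30 ℏ ≈ 5.477ℏ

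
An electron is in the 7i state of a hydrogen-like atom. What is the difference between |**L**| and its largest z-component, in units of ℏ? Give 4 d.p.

The 7i subshell has l = 6.
|L| = √42 ℏ ≈ 6.4807ℏ, while L_z,max = lℏ = 6ℏ.
The difference is (√42 − 6)ℏ ≈ 0.4807ℏ.

|L| − L_z,max ≈ 0.4807ℏ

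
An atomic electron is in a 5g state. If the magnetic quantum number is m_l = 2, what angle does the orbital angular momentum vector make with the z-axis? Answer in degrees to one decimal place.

For 5g, l = 4.
|L| = √(l(l+1)) ℏ = 2√5 ℏ.
L_z = m_l ℏ = 2ℏ.
cos θ = L_z/|L| = 2/√20, so θ ≈ 63.4°.

θ ≈ 63.4°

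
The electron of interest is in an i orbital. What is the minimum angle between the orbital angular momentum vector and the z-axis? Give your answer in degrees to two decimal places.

θ_min ≈ 22.21°

The letter i corresponds to l = 6.
|L|² = l(l+1)ℏ² = 42ℏ², so |L| = √42 ℏ.
The smallest angle corresponds to the largest L_z, i.e. m_l = l = 6, giving L_z = 6ℏ.
cos θ_min = 6/√42, so θ_min ≈ 22.21°.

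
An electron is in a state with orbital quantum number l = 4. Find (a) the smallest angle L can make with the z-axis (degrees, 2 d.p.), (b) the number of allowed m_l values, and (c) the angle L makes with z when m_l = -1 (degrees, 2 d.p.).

θ_min ≈ 26.57°; 9 values; θ(m_l=-1) ≈ 102.92°

cos θ_min = 4/√20, so θ_min ≈ 26.57°.
There are 2l+1 = 9 values of m_l.
For m_l = -1: cos θ = -1/√20, θ ≈ 102.92°.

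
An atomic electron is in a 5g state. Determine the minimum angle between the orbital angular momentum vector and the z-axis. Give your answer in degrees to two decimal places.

5g means n = 5, l = 4.
|L| = √(l(l+1)) ℏ = 2√5 ℏ.
The smallest angle corresponds to the largest L_z, i.e. m_l = l = 4, giving L_z = 4ℏ.
cos θ_min = 4/√20, so θ_min ≈ 26.57°.

θ_min ≈ 26.57°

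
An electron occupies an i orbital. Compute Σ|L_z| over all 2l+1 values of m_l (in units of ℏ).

An i state has l = 6.
m_l runs from −6 to 6, i.e. {-6, -5, -4, -3, -2, -1, 0, 1, 2, 3, 4, 5, 6}.
Σ|m_l| = 2(1+2+…+6) = 42.

Σ|L_z| = 42 ℏ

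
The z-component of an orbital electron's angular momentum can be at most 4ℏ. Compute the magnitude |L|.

|L| = 2√5 ℏ ≈ 4.472ℏ

Since max m_l = l, l = 4.
Then |L| = ℏ√(4·5) = 2√5 ℏ.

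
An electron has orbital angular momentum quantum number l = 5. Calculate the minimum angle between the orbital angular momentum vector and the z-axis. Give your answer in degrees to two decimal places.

θ_min ≈ 24.09°

|L|² = l(l+1)ℏ² = 30ℏ², so |L| = √30 ℏ.
The smallest angle corresponds to the largest L_z, i.e. m_l = l = 5, giving L_z = 5ℏ.
cos θ_min = 5/√30, so θ_min ≈ 24.09°.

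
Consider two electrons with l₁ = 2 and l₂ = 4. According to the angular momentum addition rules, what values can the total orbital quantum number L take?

The total orbital quantum number L ranges from |l₁ − l₂| to l₁ + l₂ in integer steps.
So L can be 2, 3, 4, 5, 6.

L = 2, 3, 4, 5, 6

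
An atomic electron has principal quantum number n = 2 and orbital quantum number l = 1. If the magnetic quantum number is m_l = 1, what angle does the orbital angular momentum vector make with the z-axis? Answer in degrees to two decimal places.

|L| = ℏ√(l(l+1)) = √2 ℏ.
L_z = m_l ℏ = 1ℏ.
cos θ = L_z/|L| = 1/√2, so θ ≈ 45.00°.

θ ≈ 45.00°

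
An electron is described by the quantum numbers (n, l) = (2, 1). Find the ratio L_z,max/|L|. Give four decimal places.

|L| = √2 ℏ ≈ 1.4142ℏ, while L_z,max = lℏ = 1ℏ.
L_z,max/|L| = 1/√2 = 0.7071.

L_z,max/|L| = 0.7071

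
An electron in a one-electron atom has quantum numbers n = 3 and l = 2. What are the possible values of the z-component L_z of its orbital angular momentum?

L_z = m_l ℏ with m_l ranging from −l to +l in integer steps.
For l = 2: m_l ∈ {-2, -1, 0, 1, 2}.

L_z ∈ {−2ℏ, −ℏ, 0, ℏ, 2ℏ}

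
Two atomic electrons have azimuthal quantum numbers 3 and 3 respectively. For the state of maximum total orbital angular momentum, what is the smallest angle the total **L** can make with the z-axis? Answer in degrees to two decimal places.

By the triangle rule, |l₁ − l₂| ≤ L ≤ l₁ + l₂.
Allowed values: L = 0, 1, 2, 3, 4, 5, 6.
The maximum is L = 6, with |L_tot| = ℏ√(6·7) = √42 ℏ.
The minimum angle with z is arccos(6/√42) ≈ 22.21°.

θ_min ≈ 22.21°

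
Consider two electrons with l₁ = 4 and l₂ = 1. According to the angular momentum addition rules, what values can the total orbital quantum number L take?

L = 3, 4, 5

The total orbital quantum number L ranges from |l₁ − l₂| to l₁ + l₂ in integer steps.
Allowed values: L = 3, 4, 5.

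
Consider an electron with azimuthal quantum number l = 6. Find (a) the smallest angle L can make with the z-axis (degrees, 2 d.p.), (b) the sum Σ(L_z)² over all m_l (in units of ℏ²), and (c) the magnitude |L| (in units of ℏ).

cos θ_min = 6/√42, so θ_min ≈ 22.21°.
Σ m_l² = 182, so Σ(L_z)² = 182 ℏ².
|L| = ℏ√(6·7) = √42 ℏ ≈ 6.481ℏ.

θ_min ≈ 22.21°; Σ(L_z)² = 182 ℏ²; |L| = √42 ℏ ≈ 6.481ℏ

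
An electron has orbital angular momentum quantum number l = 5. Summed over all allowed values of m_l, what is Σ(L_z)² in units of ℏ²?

m_l runs from −5 to 5, i.e. {-5, -4, -3, -2, -1, 0, 1, 2, 3, 4, 5}.
Σ m_l² = 2·(1 + 4 + 9 + 16 + 25) = 110.

Σ(L_z)² = 110 ℏ²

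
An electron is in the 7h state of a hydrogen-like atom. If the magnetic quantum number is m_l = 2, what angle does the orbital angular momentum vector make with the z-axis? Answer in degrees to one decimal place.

θ ≈ 68.6°

The 7h subshell has l = 5.
|L| = ℏ√(l(l+1)) = √30 ℏ.
L_z = m_l ℏ = 2ℏ.
cos θ = L_z/|L| = 2/√30, so θ ≈ 68.6°.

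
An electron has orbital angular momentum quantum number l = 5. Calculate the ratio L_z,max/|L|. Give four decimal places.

L_z,max/|L| = 0.9129

|L| = √30 ℏ ≈ 5.4772ℏ, while L_z,max = lℏ = 5ℏ.
L_z,max/|L| = 5/√30 = 0.9129.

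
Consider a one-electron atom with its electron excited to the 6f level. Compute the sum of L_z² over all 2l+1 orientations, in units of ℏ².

The 6f level has l = 3.
m_l runs from −3 to 3, i.e. {-3, -2, -1, 0, 1, 2, 3}.
Summing m² from −3 to 3: Σ m_l² = 28.

Σ(L_z)² = 28 ℏ²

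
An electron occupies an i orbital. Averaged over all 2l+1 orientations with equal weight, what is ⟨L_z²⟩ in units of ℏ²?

The letter i corresponds to l = 6.
The allowed m_l values are -6, -5, -4, -3, -2, -1, 0, 1, 2, 3, 4, 5, 6.
⟨L_z²⟩ = ℏ²·l(l+1)/3 = 14ℏ².

⟨L_z²⟩ = 14 ℏ²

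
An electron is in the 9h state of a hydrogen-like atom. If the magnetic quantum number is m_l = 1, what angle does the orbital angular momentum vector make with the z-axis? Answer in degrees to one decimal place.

For 9h, l = 5.
|L| = ℏ√(l(l+1)) = √30 ℏ.
L_z = m_l ℏ = 1ℏ.
cos θ = L_z/|L| = 1/√30, so θ ≈ 79.5°.

θ ≈ 79.5°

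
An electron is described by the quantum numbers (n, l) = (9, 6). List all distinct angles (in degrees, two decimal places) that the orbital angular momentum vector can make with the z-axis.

θ ∈ {22.21°, 39.51°, 51.89°, 62.42°, 72.02°, 81.12°, 90.00°, 98.88°, 107.98°, 117.58°, 128.11°, 140.49°, 157.79°}

|L| = √(l(l+1)) ℏ = √42 ℏ.
cos θ = m_l/√42 for each m_l ∈ {-6, -5, -4, -3, -2, -1, 0, 1, 2, 3, 4, 5, 6}.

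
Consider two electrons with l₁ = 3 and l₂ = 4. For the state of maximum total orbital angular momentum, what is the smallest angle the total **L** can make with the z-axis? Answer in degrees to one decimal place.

θ_min ≈ 20.7°

Angular momentum addition gives L = |l₁ − l₂|, …, l₁ + l₂.
L ∈ {1, 2, 3, 4, 5, 6, 7}.
The maximum is L = 7, with |L_tot| = ℏ√(7·8) = 2√14 ℏ.
The minimum angle with z is arccos(7/√56) ≈ 20.7°.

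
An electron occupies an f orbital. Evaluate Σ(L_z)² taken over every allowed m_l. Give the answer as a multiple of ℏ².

Σ(L_z)² = 28 ℏ²

For an f orbital, l = 3.
m_l ∈ {-3, -2, -1, 0, 1, 2, 3}.
Summing m² from −3 to 3: Σ m_l² = 28.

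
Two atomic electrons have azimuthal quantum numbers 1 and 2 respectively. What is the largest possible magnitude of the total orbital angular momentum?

|L_tot|_max = 2√3 ℏ ≈ 3.464ℏ

L runs from |1 − 2| = 1 to 1 + 2 = 3.
Allowed values: L = 1, 2, 3.
The largest magnitude corresponds to L = 3: |L_tot| = ℏ√(3·4) = 2√3 ℏ.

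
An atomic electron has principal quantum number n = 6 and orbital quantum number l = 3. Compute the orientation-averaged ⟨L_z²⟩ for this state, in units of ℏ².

⟨L_z²⟩ = 4 ℏ²

The allowed m_l values are -3, -2, -1, 0, 1, 2, 3.
⟨L_z²⟩ = ℏ²·(Σ m_l²)/(2l+1) = ℏ²·28/7 = 4ℏ².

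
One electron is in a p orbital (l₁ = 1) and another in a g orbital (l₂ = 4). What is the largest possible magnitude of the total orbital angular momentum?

The total orbital quantum number L ranges from |l₁ − l₂| to l₁ + l₂ in integer steps.
L ∈ {3, 4, 5}.
The largest magnitude corresponds to L = 5: |L_tot| = ℏ√(5·6) = √30 ℏ.

|L_tot|_max = √30 ℏ ≈ 5.477ℏ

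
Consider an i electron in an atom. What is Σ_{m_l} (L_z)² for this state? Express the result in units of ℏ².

For an i orbital, l = 6.
The allowed m_l values are -6, -5, -4, -3, -2, -1, 0, 1, 2, 3, 4, 5, 6.
Summing m² from −6 to 6: Σ m_l² = 182.

Σ(L_z)² = 182 ℏ²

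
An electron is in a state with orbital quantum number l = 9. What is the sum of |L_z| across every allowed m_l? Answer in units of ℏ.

Σ|L_z| = 90 ℏ

m_l ∈ {-9, -8, -7, -6, -5, -4, -3, -2, -1, 0, 1, 2, 3, 4, 5, 6, 7, 8, 9}.
Σ|m_l| = 2(1+2+…+9) = 90.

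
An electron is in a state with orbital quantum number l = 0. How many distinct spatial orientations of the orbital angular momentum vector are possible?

1

The number of m_l values is 2l + 1 = 2·0 + 1 = 1.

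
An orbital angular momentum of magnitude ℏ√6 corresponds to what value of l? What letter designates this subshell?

Since |L|² = l(l+1)ℏ², l(l+1) = 6.
The positive root is l = 2.

l = 2 (d orbital)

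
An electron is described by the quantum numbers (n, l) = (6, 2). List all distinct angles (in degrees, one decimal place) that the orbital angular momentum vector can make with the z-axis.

|L|² = l(l+1)ℏ² = 6ℏ², so |L| = √6 ℏ.
cos θ = m_l/√6 for each m_l ∈ {-2, -1, 0, 1, 2}.

θ ∈ {35.3°, 65.9°, 90.0°, 114.1°, 144.7°}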